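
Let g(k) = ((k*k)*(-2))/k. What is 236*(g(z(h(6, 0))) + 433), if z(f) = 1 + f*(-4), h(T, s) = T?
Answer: 113044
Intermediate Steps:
z(f) = 1 - 4*f
g(k) = -2*k (g(k) = (k**2*(-2))/k = (-2*k**2)/k = -2*k)
236*(g(z(h(6, 0))) + 433) = 236*(-2*(1 - 4*6) + 433) = 236*(-2*(1 - 24) + 433) = 236*(-2*(-23) + 433) = 236*(46 + 433) = 236*479 = 113044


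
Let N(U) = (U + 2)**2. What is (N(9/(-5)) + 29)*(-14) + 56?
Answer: -8764/25 ≈ -350.56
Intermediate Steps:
N(U) = (2 + U)**2
(N(9/(-5)) + 29)*(-14) + 56 = ((2 + 9/(-5))**2 + 29)*(-14) + 56 = ((2 + 9*(-1/5))**2 + 29)*(-14) + 56 = ((2 - 9/5)**2 + 29)*(-14) + 56 = ((1/5)**2 + 29)*(-14) + 56 = (1/25 + 29)*(-14) + 56 = (726/25)*(-14) + 56 = -10164/25 + 56 = -8764/25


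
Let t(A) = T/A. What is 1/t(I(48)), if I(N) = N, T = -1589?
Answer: -48/1589 ≈ -0.030208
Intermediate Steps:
t(A) = -1589/A
1/t(I(48)) = 1/(-1589/48) = -48/1589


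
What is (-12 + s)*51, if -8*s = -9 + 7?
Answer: -2397/4 ≈ -599.25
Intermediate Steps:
s = ¼ (s = -(-9 + 7)/8 = -⅛*(-2) = ¼ ≈ 0.25000)
(-12 + s)*51 = (-12 + ¼)*51 = -47/4*51 = -2397/4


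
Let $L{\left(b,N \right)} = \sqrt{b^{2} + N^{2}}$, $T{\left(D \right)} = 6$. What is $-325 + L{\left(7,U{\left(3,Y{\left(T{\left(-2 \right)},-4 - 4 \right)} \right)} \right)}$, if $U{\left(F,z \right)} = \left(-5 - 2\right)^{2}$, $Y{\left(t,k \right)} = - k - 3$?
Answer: $-325 + 35 \sqrt{2} \approx -275.5$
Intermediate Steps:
$Y{\left(t,k \right)} = -3 - k$
$U{\left(F,z \right)} = 49$ ($U{\left(F,z \right)} = \left(-7\right)^{2} = 49$)
$L{\left(b,N \right)} = \sqrt{N^{2} + b^{2}}$
$-325 + L{\left(7,U{\left(3,Y{\left(T{\left(-2 \right)},-4 - 4 \right)} \right)} \right)} = -325 + \sqrt{49^{2} + 7^{2}} = -325 + \sqrt{2401 + 49} = -325 + \sqrt{2450} = -325 + 35 \sqrt{2}$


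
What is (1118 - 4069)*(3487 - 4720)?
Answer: 3638583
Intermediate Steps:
(1118 - 4069)*(3487 - 4720) = -2951*(-1233) = 3638583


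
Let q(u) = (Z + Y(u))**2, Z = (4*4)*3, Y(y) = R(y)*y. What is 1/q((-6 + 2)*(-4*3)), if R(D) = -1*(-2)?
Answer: 1/20736 ≈ 4.8225e-5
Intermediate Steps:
R(D) = 2
Y(y) = 2*y
Z = 48 (Z = 16*3 = 48)
q(u) = (48 + 2*u)**2
1/q((-6 + 2)*(-4*3)) = 1/(4*(24 + (-6 + 2)*(-4*3))**2) = 1/(4*(24 - 4*(-12))**2) = 1/(4*(24 + 48)**2) = 1/(4*72**2) = 1/(4*5184) = 1/20736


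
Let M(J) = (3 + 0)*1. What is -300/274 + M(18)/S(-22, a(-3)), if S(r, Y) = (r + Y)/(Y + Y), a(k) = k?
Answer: -1284/3425 ≈ -0.37489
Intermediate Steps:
S(r, Y) = (Y + r)/(2*Y) (S(r, Y) = (Y + r)/((2*Y)) = (Y + r)*(1/(2*Y)) = (Y + r)/(2*Y))
M(J) = 3 (M(J) = 3*1 = 3)
-300/274 + M(18)/S(-22, a(-3)) = -300/274 + 3/(((1/2)*(-3 - 22)/(-3))) = -300*1/274 + 3/(((1/2)*(-1/3)*(-25))) = -150/137 + 3/(25/6) = -150/137 + 3*(6/25) = -150/137 + 18/25 = -1284/3425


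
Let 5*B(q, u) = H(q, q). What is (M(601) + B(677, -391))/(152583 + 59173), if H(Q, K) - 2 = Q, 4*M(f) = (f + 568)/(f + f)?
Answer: 3270477/5090614240 ≈ 0.00064245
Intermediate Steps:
M(f) = (568 + f)/(8*f) (M(f) = ((f + 568)/(f + f))/4 = ((568 + f)/((2*f)))/4 = ((568 + f)*(1/(2*f)))/4 = ((568 + f)/(2*f))/4 = (568 + f)/(8*f))
H(Q, K) = 2 + Q
B(q, u) = ⅖ + q/5 (B(q, u) = (2 + q)/5 = ⅖ + q/5)
(M(601) + B(677, -391))/(152583 + 59173) = ((⅛)*(568 + 601)/601 + (⅖ + (⅕)*677))/(152583 + 59173) = ((⅛)*(1/601)*1169 + (⅖ + 677/5))/211756 = (1169/4808 + 679/5)*(1/211756) = (3270477/24040)*(1/211756) = 3270477/5090614240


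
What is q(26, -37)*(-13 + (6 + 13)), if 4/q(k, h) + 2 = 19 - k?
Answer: -8/3 ≈ -2.6667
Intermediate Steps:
q(k, h) = 4/(17 - k) (q(k, h) = 4/(-2 + (19 - k)) = 4/(17 - k))
q(26, -37)*(-13 + (6 + 13)) = (-4/(-17 + 26))*(-13 + (6 + 13)) = (-4/9)*(-13 + 19) = -4*1/9*6 = -4/9*6 = -8/3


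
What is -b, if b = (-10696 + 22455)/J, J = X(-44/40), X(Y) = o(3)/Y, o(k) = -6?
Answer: -129349/60 ≈ -2155.8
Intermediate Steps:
X(Y) = -6/Y
J = 60/11 (J = -6/((-44/40)) = -6/((-1*11/10)) = -6/(-11/10) = -6*(-10/11) = 60/11 ≈ 5.4545)
b = 129349/60 (b = (-10696 + 22455)/(60/11) = 11759*(11/60) = 129349/60 ≈ 2155.8)
-b = -1*129349/60 = -129349/60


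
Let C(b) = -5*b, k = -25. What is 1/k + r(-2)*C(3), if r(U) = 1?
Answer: -376/25 ≈ -15.040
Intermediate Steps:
1/k + r(-2)*C(3) = 1/(-25) + 1*(-5*3) = -1/25 + 1*(-15) = -1/25 - 15 = -376/25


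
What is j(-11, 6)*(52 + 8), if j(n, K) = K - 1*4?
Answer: 120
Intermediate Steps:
j(n, K) = -4 + K (j(n, K) = K - 4 = -4 + K)
j(-11, 6)*(52 + 8) = (-4 + 6)*(52 + 8) = 2*60 = 120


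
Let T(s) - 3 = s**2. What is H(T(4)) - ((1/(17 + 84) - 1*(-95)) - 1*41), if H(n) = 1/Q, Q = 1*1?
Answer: -5354/101 ≈ -53.010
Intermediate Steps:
Q = 1
T(s) = 3 + s**2
H(n) = 1 (H(n) = 1/1 = 1)
H(T(4)) - ((1/(17 + 84) - 1*(-95)) - 1*41) = 1 - ((1/(17 + 84) - 1*(-95)) - 1*41) = 1 - ((1/101 + 95) - 41) = 1 - (9596/101 - 41) = 1 - 1*5455/101 = 1 - 5455/101 = -5354/101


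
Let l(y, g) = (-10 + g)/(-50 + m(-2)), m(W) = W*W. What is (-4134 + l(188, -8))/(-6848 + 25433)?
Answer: -31691/142485 ≈ -0.22242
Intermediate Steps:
m(W) = W²
l(y, g) = 5/23 - g/46 (l(y, g) = (-10 + g)/(-50 + (-2)²) = (-10 + g)/(-50 + 4) = (-10 + g)/(-46) = (-10 + g)*(-1/46) = 5/23 - g/46)
(-4134 + l(188, -8))/(-6848 + 25433) = (-4134 + (5/23 - 1/46*(-8)))/(-6848 + 25433) = (-4134 + (5/23 + 4/23))/18585 = (-4134 + 9/23)*(1/18585) = -95073/23*1/18585 = -31691/142485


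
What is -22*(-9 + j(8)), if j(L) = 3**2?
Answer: 0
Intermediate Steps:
j(L) = 9
-22*(-9 + j(8)) = -22*(-9 + 9) = -22*0 = 0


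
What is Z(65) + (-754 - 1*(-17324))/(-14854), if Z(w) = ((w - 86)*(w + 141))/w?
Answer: -32667727/482755 ≈ -67.669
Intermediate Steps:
Z(w) = (-86 + w)*(141 + w)/w (Z(w) = ((-86 + w)*(141 + w))/w = (-86 + w)*(141 + w)/w)
Z(65) + (-754 - 1*(-17324))/(-14854) = (55 + 65 - 12126/65) + (-754 - 1*(-17324))/(-14854) = (55 + 65 - 12126*1/65) + (-754 + 17324)*(-1/14854) = (55 + 65 - 12126/65) + 16570*(-1/14854) = -4326/65 - 8285/7427 = -32667727/482755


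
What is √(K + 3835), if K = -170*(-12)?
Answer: 5*√235 ≈ 76.649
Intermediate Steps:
K = 2040
√(K + 3835) = √(2040 + 3835) = √5875 = 5*√235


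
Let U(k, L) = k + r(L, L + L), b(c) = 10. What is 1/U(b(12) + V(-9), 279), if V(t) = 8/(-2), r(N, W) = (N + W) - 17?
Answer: 1/826 ≈ 0.0012107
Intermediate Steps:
r(N, W) = -17 + N + W
V(t) = -4 (V(t) = 8*(-1/2) = -4)
U(k, L) = -17 + k + 3*L (U(k, L) = k + (-17 + L + (L + L)) = k + (-17 + L + 2*L) = k + (-17 + 3*L) = -17 + k + 3*L)
1/U(b(12) + V(-9), 279) = 1/(-17 + (10 - 4) + 3*279) = 1/(-17 + 6 + 837) = 1/826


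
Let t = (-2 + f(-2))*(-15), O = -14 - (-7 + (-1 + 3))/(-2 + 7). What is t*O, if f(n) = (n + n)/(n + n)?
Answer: -195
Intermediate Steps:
f(n) = 1 (f(n) = (2*n)/((2*n)) = (2*n)*(1/(2*n)) = 1)
O = -13 (O = -14 - (-7 + 2)/5 = -14 - (-5)/5 = -14 - 1*(-1) = -14 + 1 = -13)
t = 15 (t = (-2 + 1)*(-15) = -1*(-15) = 15)
t*O = 15*(-13) = -195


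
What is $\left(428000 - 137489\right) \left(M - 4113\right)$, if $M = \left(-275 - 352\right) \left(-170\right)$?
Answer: $29770695747$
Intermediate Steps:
$M = 106590$ ($M = \left(-627\right) \left(-170\right) = 106590$)
$\left(428000 - 137489\right) \left(M - 4113\right) = \left(428000 - 137489\right) \left(106590 - 4113\right) = 290511 \cdot 102477 = 29770695747$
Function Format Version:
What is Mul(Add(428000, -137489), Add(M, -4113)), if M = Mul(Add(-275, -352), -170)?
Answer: 29770695747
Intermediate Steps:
M = 106590 (M = Mul(-627, -170) = 106590)
Mul(Add(428000, -137489), Add(M, -4113)) = Mul(Add(428000, -137489), Add(106590, -4113)) = Mul(290511, 102477) = 29770695747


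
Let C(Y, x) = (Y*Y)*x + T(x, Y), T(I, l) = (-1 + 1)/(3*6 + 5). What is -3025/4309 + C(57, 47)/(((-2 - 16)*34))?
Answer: -73316503/293012 ≈ -250.22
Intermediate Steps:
T(I, l) = 0 (T(I, l) = 0/(18 + 5) = 0/23 = 0*(1/23) = 0)
C(Y, x) = x*Y**2 (C(Y, x) = (Y*Y)*x + 0 = Y**2*x + 0 = x*Y**2 + 0 = x*Y**2)
-3025/4309 + C(57, 47)/(((-2 - 16)*34)) = -3025/4309 + (47*57**2)/(((-2 - 16)*34)) = -3025*1/4309 + (47*3249)/((-18*34)) = -3025/4309 + 152703/(-612) = -3025/4309 + 152703*(-1/612) = -3025/4309 - 16967/68 = -73316503/293012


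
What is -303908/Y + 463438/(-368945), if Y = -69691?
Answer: 79827879402/25712145995 ≈ 3.1047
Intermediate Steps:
-303908/Y + 463438/(-368945) = -303908/(-69691) + 463438/(-368945) = -303908*(-1/69691) + 463438*(-1/368945) = 303908/69691 - 463438/368945 = 79827879402/25712145995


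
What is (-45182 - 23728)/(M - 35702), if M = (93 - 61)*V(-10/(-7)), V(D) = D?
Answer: 80395/41599 ≈ 1.9326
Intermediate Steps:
M = 320/7 (M = (93 - 61)*(-10/(-7)) = 32*(-10*(-⅐)) = 32*(10/7) = 320/7 ≈ 45.714)
(-45182 - 23728)/(M - 35702) = (-45182 - 23728)/(320/7 - 35702) = -68910/(-249594/7) = -68910*(-7/249594) = 80395/41599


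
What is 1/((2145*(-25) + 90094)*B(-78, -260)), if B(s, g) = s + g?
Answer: -1/12326522 ≈ -8.1126e-8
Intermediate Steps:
B(s, g) = g + s
1/((2145*(-25) + 90094)*B(-78, -260)) = 1/((2145*(-25) + 90094)*(-260 - 78)) = 1/((-53625 + 90094)*(-338)) = -1/338/36469 = (1/36469)*(-1/338) = -1/12326522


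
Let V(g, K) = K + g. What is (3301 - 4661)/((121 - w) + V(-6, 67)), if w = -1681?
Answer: -1360/1863 ≈ -0.73001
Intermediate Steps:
(3301 - 4661)/((121 - w) + V(-6, 67)) = (3301 - 4661)/((121 - 1*(-1681)) + (67 - 6)) = -1360/((121 + 1681) + 61) = -1360/(1802 + 61) = -1360/1863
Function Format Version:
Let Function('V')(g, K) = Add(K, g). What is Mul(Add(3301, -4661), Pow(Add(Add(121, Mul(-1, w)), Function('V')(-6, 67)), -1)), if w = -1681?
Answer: Rational(-1360, 1863) ≈ -0.73001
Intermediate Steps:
Mul(Add(3301, -4661), Pow(Add(Add(121, Mul(-1, w)), Function('V')(-6, 67)), -1)) = Mul(Add(3301, -4661), Pow(Add(Add(121, Mul(-1, -1681)), Add(67, -6)), -1)) = Mul(-1360, Pow(Add(Add(121, 1681), 61), -1)) = Mul(-1360, Pow(Add(1802, 61), -1)) = Mul(-1360, Pow(1863, -1)) = Mul(-1360, Rational(1, 1863)) = Rational(-1360, 1863)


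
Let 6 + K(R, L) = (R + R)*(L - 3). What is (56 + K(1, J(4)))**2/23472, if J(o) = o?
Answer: 169/1467 ≈ 0.11520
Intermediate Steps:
K(R, L) = -6 + 2*R*(-3 + L) (K(R, L) = -6 + (R + R)*(L - 3) = -6 + (2*R)*(-3 + L) = -6 + 2*R*(-3 + L))
(56 + K(1, J(4)))**2/23472 = (56 + (-6 - 6*1 + 2*4*1))**2/23472 = (56 + (-6 - 6 + 8))**2*(1/23472) = (56 - 4)**2*(1/23472) = 52**2*(1/23472) = 2704*(1/23472) = 169/1467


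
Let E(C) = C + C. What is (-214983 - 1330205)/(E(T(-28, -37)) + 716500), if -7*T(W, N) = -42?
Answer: -386297/179128 ≈ -2.1565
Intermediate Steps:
T(W, N) = 6 (T(W, N) = -1/7*(-42) = 6)
E(C) = 2*C
(-214983 - 1330205)/(E(T(-28, -37)) + 716500) = (-214983 - 1330205)/(2*6 + 716500) = -1545188/(12 + 716500) = -1545188/716512 = -1545188*1/716512 = -386297/179128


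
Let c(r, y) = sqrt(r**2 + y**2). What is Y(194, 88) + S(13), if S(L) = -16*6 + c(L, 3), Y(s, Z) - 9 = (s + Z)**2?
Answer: 79437 + sqrt(178) ≈ 79450.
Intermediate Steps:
Y(s, Z) = 9 + (Z + s)**2 (Y(s, Z) = 9 + (s + Z)**2 = 9 + (Z + s)**2)
S(L) = -96 + sqrt(9 + L**2) (S(L) = -16*6 + sqrt(L**2 + 3**2) = -96 + sqrt(L**2 + 9) = -96 + sqrt(9 + L**2))
Y(194, 88) + S(13) = (9 + (88 + 194)**2) + (-96 + sqrt(9 + 13**2)) = (9 + 282**2) + (-96 + sqrt(9 + 169)) = (9 + 79524) + (-96 + sqrt(178)) = 79533 + (-96 + sqrt(178)) = 79437 + sqrt(178)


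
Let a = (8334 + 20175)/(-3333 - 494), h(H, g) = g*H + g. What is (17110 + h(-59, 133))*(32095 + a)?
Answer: 26833021632/89 ≈ 3.0149e+8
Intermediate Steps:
h(H, g) = g + H*g (h(H, g) = H*g + g = g + H*g)
a = -663/89 (a = 28509/(-3827) = 28509*(-1/3827) = -663/89 ≈ -7.4494)
(17110 + h(-59, 133))*(32095 + a) = (17110 + 133*(1 - 59))*(32095 - 663/89) = (17110 + 133*(-58))*(2855792/89) = (17110 - 7714)*(2855792/89) = 9396*(2855792/89) = 26833021632/89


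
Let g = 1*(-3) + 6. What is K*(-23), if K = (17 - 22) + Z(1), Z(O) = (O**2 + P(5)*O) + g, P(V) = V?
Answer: -92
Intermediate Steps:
g = 3 (g = -3 + 6 = 3)
Z(O) = 3 + O**2 + 5*O (Z(O) = (O**2 + 5*O) + 3 = 3 + O**2 + 5*O)
K = 4 (K = (17 - 22) + (3 + 1**2 + 5*1) = -5 + (3 + 1 + 5) = -5 + 9 = 4)
K*(-23) = 4*(-23) = -92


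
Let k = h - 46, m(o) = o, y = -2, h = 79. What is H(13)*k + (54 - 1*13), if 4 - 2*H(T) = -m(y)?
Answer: 74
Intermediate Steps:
H(T) = 1 (H(T) = 2 - (-1)*(-2)/2 = 2 - 1/2*2 = 2 - 1 = 1)
k = 33 (k = 79 - 46 = 33)
H(13)*k + (54 - 1*13) = 1*33 + (54 - 1*13) = 33 + (54 - 13) = 33 + 41 = 74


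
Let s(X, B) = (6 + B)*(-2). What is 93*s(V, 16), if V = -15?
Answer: -4092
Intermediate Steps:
s(X, B) = -12 - 2*B
93*s(V, 16) = 93*(-12 - 2*16) = 93*(-12 - 32) = 93*(-44) = -4092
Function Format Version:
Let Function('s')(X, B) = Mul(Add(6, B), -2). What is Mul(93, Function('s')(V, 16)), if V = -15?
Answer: -4092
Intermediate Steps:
Function('s')(X, B) = Add(-12, Mul(-2, B))
Mul(93, Function('s')(V, 16)) = Mul(93, Add(-12, Mul(-2, 16))) = Mul(93, Add(-12, -32)) = Mul(93, -44) = -4092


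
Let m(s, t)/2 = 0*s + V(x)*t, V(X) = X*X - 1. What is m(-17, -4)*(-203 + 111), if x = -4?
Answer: 11040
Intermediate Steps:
V(X) = -1 + X² (V(X) = X² - 1 = -1 + X²)
m(s, t) = 30*t (m(s, t) = 2*(0*s + (-1 + (-4)²)*t) = 2*(0 + (-1 + 16)*t) = 2*(0 + 15*t) = 2*(15*t) = 30*t)
m(-17, -4)*(-203 + 111) = (30*(-4))*(-203 + 111) = -120*(-92) = 11040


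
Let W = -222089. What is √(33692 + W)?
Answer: 33*I*√173 ≈ 434.05*I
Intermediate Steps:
√(33692 + W) = √(33692 - 222089) = √(-188397) = 33*I*√173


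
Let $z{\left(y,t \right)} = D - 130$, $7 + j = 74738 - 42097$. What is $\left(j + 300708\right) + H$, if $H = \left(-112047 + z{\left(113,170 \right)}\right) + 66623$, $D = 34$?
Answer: $287822$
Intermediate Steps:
$j = 32634$ ($j = -7 + \left(74738 - 42097\right) = -7 + 32641 = 32634$)
$z{\left(y,t \right)} = -96$ ($z{\left(y,t \right)} = 34 - 130 = -96$)
$H = -45520$ ($H = \left(-112047 - 96\right) + 66623 = -112143 + 66623 = -45520$)
$\left(j + 300708\right) + H = \left(32634 + 300708\right) - 45520 = 333342 - 45520 = 287822$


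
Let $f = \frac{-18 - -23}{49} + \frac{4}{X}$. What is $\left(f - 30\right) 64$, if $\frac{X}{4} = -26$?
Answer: $- \frac{1220448}{637} \approx -1915.9$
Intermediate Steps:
$X = -104$ ($X = 4 \left(-26\right) = -104$)
$f = \frac{81}{1274}$ ($f = \frac{-18 - -23}{49} + \frac{4}{-104} = \left(-18 + 23\right) \frac{1}{49} + 4 \left(- \frac{1}{104}\right) = 5 \cdot \frac{1}{49} - \frac{1}{26} = \frac{5}{49} - \frac{1}{26} = \frac{81}{1274} \approx 0.063579$)
$\left(f - 30\right) 64 = \left(\frac{81}{1274} - 30\right) 64 = \left(- \frac{38139}{1274}\right) 64 = - \frac{1220448}{637}$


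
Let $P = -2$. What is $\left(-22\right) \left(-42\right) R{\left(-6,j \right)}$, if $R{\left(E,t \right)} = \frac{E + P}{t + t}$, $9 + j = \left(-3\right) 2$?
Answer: $\frac{1232}{5} \approx 246.4$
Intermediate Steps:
$j = -15$ ($j = -9 - 6 = -15$)
$R{\left(E,t \right)} = \frac{-2 + E}{2 t}$ ($R{\left(E,t \right)} = \frac{E - 2}{t + t} = \frac{-2 + E}{2 t}$)
$\left(-22\right) \left(-42\right) R{\left(-6,j \right)} = \left(-22\right) \left(-42\right) \frac{-2 - 6}{2 \left(-15\right)} = 924 \cdot \frac{1}{2} \left(- \frac{1}{15}\right) \left(-8\right) = 924 \cdot \frac{4}{15} = \frac{1232}{5}$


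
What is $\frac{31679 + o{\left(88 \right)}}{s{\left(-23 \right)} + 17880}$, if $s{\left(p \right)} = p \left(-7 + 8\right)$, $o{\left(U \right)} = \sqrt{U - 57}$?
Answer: $\frac{31679}{17857} + \frac{\sqrt{31}}{17857} \approx 1.7743$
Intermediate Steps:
$o{\left(U \right)} = \sqrt{-57 + U}$
$s{\left(p \right)} = p$ ($s{\left(p \right)} = p 1 = p$)
$\frac{31679 + o{\left(88 \right)}}{s{\left(-23 \right)} + 17880} = \frac{31679 + \sqrt{-57 + 88}}{-23 + 17880} = \frac{31679 + \sqrt{31}}{17857} = \left(31679 + \sqrt{31}\right) \frac{1}{17857} = \frac{31679}{17857} + \frac{\sqrt{31}}{17857}$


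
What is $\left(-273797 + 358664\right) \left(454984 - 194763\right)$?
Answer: $22084175607$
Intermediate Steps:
$\left(-273797 + 358664\right) \left(454984 - 194763\right) = 84867 \cdot 260221 = 22084175607$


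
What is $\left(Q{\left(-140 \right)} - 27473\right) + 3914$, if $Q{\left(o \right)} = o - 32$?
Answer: $-23731$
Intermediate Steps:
$Q{\left(o \right)} = -32 + o$
$\left(Q{\left(-140 \right)} - 27473\right) + 3914 = \left(\left(-32 - 140\right) - 27473\right) + 3914 = \left(-172 - 27473\right) + 3914 = -27645 + 3914 = -23731$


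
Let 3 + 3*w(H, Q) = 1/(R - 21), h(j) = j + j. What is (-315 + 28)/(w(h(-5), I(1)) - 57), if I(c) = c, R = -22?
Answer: 5289/1069 ≈ 4.9476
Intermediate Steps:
h(j) = 2*j
w(H, Q) = -130/129 (w(H, Q) = -1 + 1/(3*(-22 - 21)) = -1 + (⅓)/(-43) = -1 + (⅓)*(-1/43) = -1 - 1/129 = -130/129)
(-315 + 28)/(w(h(-5), I(1)) - 57) = (-315 + 28)/(-130/129 - 57) = -287/(-7483/129) = -287*(-129/7483) = 5289/1069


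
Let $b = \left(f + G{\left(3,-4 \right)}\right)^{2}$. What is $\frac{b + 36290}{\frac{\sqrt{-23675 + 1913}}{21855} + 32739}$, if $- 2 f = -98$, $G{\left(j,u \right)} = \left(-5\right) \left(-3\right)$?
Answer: $\frac{754522881305550}{611655638366351} - \frac{3163570 i \sqrt{2418}}{611655638366351} \approx 1.2336 - 2.5433 \cdot 10^{-7} i$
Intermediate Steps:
$G{\left(j,u \right)} = 15$
$f = 49$ ($f = \left(- \frac{1}{2}\right) \left(-98\right) = 49$)
$b = 4096$ ($b = \left(49 + 15\right)^{2} = 64^{2} = 4096$)
$\frac{b + 36290}{\frac{\sqrt{-23675 + 1913}}{21855} + 32739} = \frac{4096 + 36290}{\frac{\sqrt{-23675 + 1913}}{21855} + 32739} = \frac{40386}{\sqrt{-21762} \cdot \frac{1}{21855} + 32739} = \frac{40386}{3 i \sqrt{2418} \cdot \frac{1}{21855} + 32739} = \frac{40386}{\frac{i \sqrt{2418}}{7285} + 32739} = \frac{40386}{32739 + \frac{i \sqrt{2418}}{7285}}$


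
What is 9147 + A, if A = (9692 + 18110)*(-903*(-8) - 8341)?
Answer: -31045687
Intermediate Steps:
A = -31054834 (A = 27802*(7224 - 8341) = 27802*(-1117) = -31054834)
9147 + A = 9147 - 31054834 = -31045687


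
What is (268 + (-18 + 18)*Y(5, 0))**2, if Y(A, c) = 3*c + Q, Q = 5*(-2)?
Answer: 71824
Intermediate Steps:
Q = -10
Y(A, c) = -10 + 3*c (Y(A, c) = 3*c - 10 = -10 + 3*c)
(268 + (-18 + 18)*Y(5, 0))**2 = (268 + (-18 + 18)*(-10 + 3*0))**2 = (268 + 0*(-10 + 0))**2 = (268 + 0*(-10))**2 = (268 + 0)**2 = 268**2 = 71824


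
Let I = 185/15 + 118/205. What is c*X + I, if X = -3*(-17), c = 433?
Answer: 13588984/615 ≈ 22096.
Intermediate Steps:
I = 7939/615 (I = 185*(1/15) + 118*(1/205) = 37/3 + 118/205 = 7939/615 ≈ 12.909)
X = 51
c*X + I = 433*51 + 7939/615 = 22083 + 7939/615 = 13588984/615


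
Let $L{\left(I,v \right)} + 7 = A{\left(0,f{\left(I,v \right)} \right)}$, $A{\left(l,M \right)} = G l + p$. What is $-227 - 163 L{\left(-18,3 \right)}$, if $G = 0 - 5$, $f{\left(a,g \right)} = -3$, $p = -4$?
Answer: $1566$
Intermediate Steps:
$G = -5$ ($G = 0 - 5 = -5$)
$A{\left(l,M \right)} = -4 - 5 l$ ($A{\left(l,M \right)} = - 5 l - 4 = -4 - 5 l$)
$L{\left(I,v \right)} = -11$ ($L{\left(I,v \right)} = -7 - 4 = -11$)
$-227 - 163 L{\left(-18,3 \right)} = -227 - -1793 = -227 + 1793 = 1566$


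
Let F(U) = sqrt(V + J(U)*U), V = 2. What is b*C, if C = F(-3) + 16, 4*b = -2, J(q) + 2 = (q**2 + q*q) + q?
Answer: -8 - I*sqrt(37)/2 ≈ -8.0 - 3.0414*I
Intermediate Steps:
J(q) = -2 + q + 2*q**2 (J(q) = -2 + ((q**2 + q*q) + q) = -2 + ((q**2 + q**2) + q) = -2 + (2*q**2 + q) = -2 + (q + 2*q**2) = -2 + q + 2*q**2)
b = -1/2 (b = (1/4)*(-2) = -1/2 ≈ -0.50000)
F(U) = sqrt(2 + U*(-2 + U + 2*U**2)) (F(U) = sqrt(2 + (-2 + U + 2*U**2)*U) = sqrt(2 + U*(-2 + U + 2*U**2)))
C = 16 + I*sqrt(37) (C = sqrt(2 - 3*(-2 - 3 + 2*(-3)**2)) + 16 = sqrt(2 - 3*(-2 - 3 + 2*9)) + 16 = sqrt(2 - 3*(-2 - 3 + 18)) + 16 = sqrt(2 - 3*13) + 16 = sqrt(2 - 39) + 16 = sqrt(-37) + 16 = I*sqrt(37) + 16 = 16 + I*sqrt(37) ≈ 16.0 + 6.0828*I)
b*C = -(16 + I*sqrt(37))/2 = -8 - I*sqrt(37)/2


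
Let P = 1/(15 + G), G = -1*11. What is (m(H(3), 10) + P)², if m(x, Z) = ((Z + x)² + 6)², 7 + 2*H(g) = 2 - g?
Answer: 49801249/16 ≈ 3.1126e+6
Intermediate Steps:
H(g) = -5/2 - g/2 (H(g) = -7/2 + (2 - g)/2 = -7/2 + (1 - g/2) = -5/2 - g/2)
m(x, Z) = (6 + (Z + x)²)²
G = -11
P = ¼ (P = 1/(15 - 11) = 1/4 = ¼ ≈ 0.25000)
(m(H(3), 10) + P)² = ((6 + (10 + (-5/2 - ½*3))²)² + ¼)² = ((6 + (10 + (-5/2 - 3/2))²)² + ¼)² = ((6 + (10 - 4)²)² + ¼)² = ((6 + 6²)² + ¼)² = ((6 + 36)² + ¼)² = (42² + ¼)² = (1764 + ¼)² = (7057/4)² = 49801249/16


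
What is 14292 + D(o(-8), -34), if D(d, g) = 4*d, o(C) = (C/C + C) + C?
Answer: 14232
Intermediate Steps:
o(C) = 1 + 2*C (o(C) = (1 + C) + C = 1 + 2*C)
14292 + D(o(-8), -34) = 14292 + 4*(1 + 2*(-8)) = 14292 + 4*(1 - 16) = 14292 + 4*(-15) = 14292 - 60 = 14232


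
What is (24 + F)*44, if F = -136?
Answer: -4928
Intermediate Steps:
(24 + F)*44 = (24 - 136)*44 = -112*44 = -4928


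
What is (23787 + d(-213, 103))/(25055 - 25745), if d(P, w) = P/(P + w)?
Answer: -872261/25300 ≈ -34.477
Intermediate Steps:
d(P, w) = P/(P + w)
(23787 + d(-213, 103))/(25055 - 25745) = (23787 - 213/(-213 + 103))/(25055 - 25745) = (23787 - 213/(-110))/(-690) = (23787 - 213*(-1/110))*(-1/690) = (23787 + 213/110)*(-1/690) = (2616783/110)*(-1/690) = -872261/25300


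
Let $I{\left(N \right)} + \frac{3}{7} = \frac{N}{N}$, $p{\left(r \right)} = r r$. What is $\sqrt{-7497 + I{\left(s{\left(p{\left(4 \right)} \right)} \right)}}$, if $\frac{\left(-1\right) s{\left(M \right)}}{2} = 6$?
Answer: $\frac{5 i \sqrt{14693}}{7} \approx 86.582 i$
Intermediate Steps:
$p{\left(r \right)} = r^{2}$
$s{\left(M \right)} = -12$ ($s{\left(M \right)} = \left(-2\right) 6 = -12$)
$I{\left(N \right)} = \frac{4}{7}$ ($I{\left(N \right)} = - \frac{3}{7} + \frac{N}{N} = - \frac{3}{7} + 1 = \frac{4}{7}$)
$\sqrt{-7497 + I{\left(s{\left(p{\left(4 \right)} \right)} \right)}} = \sqrt{-7497 + \frac{4}{7}} = \sqrt{- \frac{52475}{7}} = \frac{5 i \sqrt{14693}}{7}$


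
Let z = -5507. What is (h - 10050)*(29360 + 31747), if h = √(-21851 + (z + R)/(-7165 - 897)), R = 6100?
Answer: -614125350 + 61107*I*√1420228968010/8062 ≈ -6.1413e+8 + 9.0329e+6*I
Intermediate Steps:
h = I*√1420228968010/8062 (h = √(-21851 + (-5507 + 6100)/(-7165 - 897)) = √(-21851 + 593/(-8062)) = √(-21851 + 593*(-1/8062)) = √(-21851 - 593/8062) = √(-176163355/8062) = I*√1420228968010/8062 ≈ 147.82*I)
(h - 10050)*(29360 + 31747) = (I*√1420228968010/8062 - 10050)*(29360 + 31747) = (-10050 + I*√1420228968010/8062)*61107 = -614125350 + 61107*I*√1420228968010/8062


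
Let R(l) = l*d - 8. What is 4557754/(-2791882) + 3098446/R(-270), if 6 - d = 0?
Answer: -2164478909721/1136295974 ≈ -1904.9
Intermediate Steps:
d = 6 (d = 6 - 1*0 = 6 + 0 = 6)
R(l) = -8 + 6*l (R(l) = l*6 - 8 = 6*l - 8 = -8 + 6*l)
4557754/(-2791882) + 3098446/R(-270) = 4557754/(-2791882) + 3098446/(-8 + 6*(-270)) = 4557754*(-1/2791882) + 3098446/(-8 - 1620) = -2278877/1395941 + 3098446/(-1628) = -2278877/1395941 + 3098446*(-1/1628) = -2278877/1395941 - 1549223/814 = -2164478909721/1136295974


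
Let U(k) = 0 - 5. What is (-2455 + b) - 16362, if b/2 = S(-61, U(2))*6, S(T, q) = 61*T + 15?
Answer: -63289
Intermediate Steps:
U(k) = -5
S(T, q) = 15 + 61*T
b = -44472 (b = 2*((15 + 61*(-61))*6) = 2*((15 - 3721)*6) = 2*(-3706*6) = 2*(-22236) = -44472)
(-2455 + b) - 16362 = (-2455 - 44472) - 16362 = -46927 - 16362 = -63289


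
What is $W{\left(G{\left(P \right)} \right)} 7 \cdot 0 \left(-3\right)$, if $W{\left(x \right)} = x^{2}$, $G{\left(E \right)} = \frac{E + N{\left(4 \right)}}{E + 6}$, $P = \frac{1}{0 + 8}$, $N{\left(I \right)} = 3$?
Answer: $0$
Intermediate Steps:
$P = \frac{1}{8} \approx 0.125$
$G{\left(E \right)} = \frac{3 + E}{6 + E}$ ($G{\left(E \right)} = \frac{E + 3}{E + 6} = \frac{3 + E}{6 + E}$)
$W{\left(G{\left(P \right)} \right)} 7 \cdot 0 \left(-3\right) = \left(\frac{3 + \frac{1}{8}}{6 + \frac{1}{8}}\right)^{2} \cdot 7 \cdot 0 \left(-3\right) = \left(\frac{1}{\frac{49}{8}} \cdot \frac{25}{8}\right)^{2} \cdot 0 \left(-3\right) = \left(\frac{8}{49} \cdot \frac{25}{8}\right)^{2} \cdot 0 = \left(\frac{25}{49}\right)^{2} \cdot 0 = \frac{625}{2401} \cdot 0 = 0$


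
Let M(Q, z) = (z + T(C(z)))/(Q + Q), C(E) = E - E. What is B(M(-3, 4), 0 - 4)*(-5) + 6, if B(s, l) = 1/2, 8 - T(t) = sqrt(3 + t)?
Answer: 7/2 ≈ 3.5000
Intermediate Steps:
C(E) = 0
T(t) = 8 - sqrt(3 + t)
M(Q, z) = (8 + z - sqrt(3))/(2*Q) (M(Q, z) = (z + (8 - sqrt(3 + 0)))/(Q + Q) = (z + (8 - sqrt(3)))/((2*Q)) = (8 + z - sqrt(3))*(1/(2*Q)) = (8 + z - sqrt(3))/(2*Q))
B(s, l) = 1/2 (B(s, l) = 1*(1/2) = 1/2)
B(M(-3, 4), 0 - 4)*(-5) + 6 = (1/2)*(-5) + 6 = -5/2 + 6 = 7/2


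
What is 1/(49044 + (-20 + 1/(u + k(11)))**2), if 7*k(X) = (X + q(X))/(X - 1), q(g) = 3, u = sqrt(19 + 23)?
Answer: 6045384791/298909297886529 + 349750*sqrt(42)/896727893659587 ≈ 2.0227e-5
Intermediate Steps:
u = sqrt(42) ≈ 6.4807
k(X) = (3 + X)/(7*(-1 + X)) (k(X) = ((X + 3)/(X - 1))/7 = ((3 + X)/(-1 + X))/7 = (3 + X)/(7*(-1 + X)))
1/(49044 + (-20 + 1/(u + k(11)))**2) = 1/(49044 + (-20 + 1/(sqrt(42) + (3 + 11)/(7*(-1 + 11))))**2) = 1/(49044 + (-20 + 1/(sqrt(42) + (1/7)*14/10))**2) = 1/(49044 + (-20 + 1/(sqrt(42) + (1/7)*(1/10)*14))**2) = 1/(49044 + (-20 + 1/(sqrt(42) + 1/5))**2) = 1/(49044 + (-20 + 1/(1/5 + sqrt(42)))**2)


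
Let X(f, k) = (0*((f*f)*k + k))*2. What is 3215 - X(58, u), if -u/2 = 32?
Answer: 3215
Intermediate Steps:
u = -64 (u = -2*32 = -64)
X(f, k) = 0 (X(f, k) = (0*(f²*k + k))*2 = (0*(k*f² + k))*2 = (0*(k + k*f²))*2 = 0*2 = 0)
3215 - X(58, u) = 3215 - 1*0 = 3215 + 0 = 3215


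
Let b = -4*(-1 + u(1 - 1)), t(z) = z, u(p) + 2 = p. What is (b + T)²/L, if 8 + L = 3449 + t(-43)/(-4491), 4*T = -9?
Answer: 6830811/247257184 ≈ 0.027626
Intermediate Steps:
u(p) = -2 + p
T = -9/4 (T = (¼)*(-9) = -9/4 ≈ -2.2500)
b = 12 (b = -4*(-1 + (-2 + (1 - 1))) = -4*(-1 + (-2 + 0)) = -4*(-1 - 2) = -4*(-3) = 12)
L = 15453574/4491 (L = -8 + (3449 - 43/(-4491)) = -8 + (3449 - 43*(-1/4491)) = -8 + (3449 + 43/4491) = -8 + 15489502/4491 = 15453574/4491 ≈ 3441.0)
(b + T)²/L = (12 - 9/4)²/(15453574/4491) = (39/4)²*(4491/15453574) = (1521/16)*(4491/15453574) = 6830811/247257184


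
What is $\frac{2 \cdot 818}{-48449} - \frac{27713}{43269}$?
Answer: $- \frac{1413455221}{2096339781} \approx -0.67425$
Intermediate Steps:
$\frac{2 \cdot 818}{-48449} - \frac{27713}{43269} = 1636 \left(- \frac{1}{48449}\right) - \frac{27713}{43269} = - \frac{1636}{48449} - \frac{27713}{43269} = - \frac{1413455221}{2096339781}$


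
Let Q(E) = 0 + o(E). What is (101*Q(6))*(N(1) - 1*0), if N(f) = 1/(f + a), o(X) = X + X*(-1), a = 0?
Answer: 0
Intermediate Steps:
o(X) = 0 (o(X) = X - X = 0)
N(f) = 1/f (N(f) = 1/(f + 0) = 1/f)
Q(E) = 0 (Q(E) = 0 + 0 = 0)
(101*Q(6))*(N(1) - 1*0) = (101*0)*(1/1 - 1*0) = 0*(1 + 0) = 0*1 = 0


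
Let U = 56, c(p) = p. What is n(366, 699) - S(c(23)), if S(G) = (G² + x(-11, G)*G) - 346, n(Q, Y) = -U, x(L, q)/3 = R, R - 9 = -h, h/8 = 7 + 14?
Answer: 10732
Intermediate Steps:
h = 168 (h = 8*(7 + 14) = 8*21 = 168)
R = -159 (R = 9 - 1*168 = 9 - 168 = -159)
x(L, q) = -477 (x(L, q) = 3*(-159) = -477)
n(Q, Y) = -56 (n(Q, Y) = -1*56 = -56)
S(G) = -346 + G² - 477*G (S(G) = (G² - 477*G) - 346 = -346 + G² - 477*G)
n(366, 699) - S(c(23)) = -56 - (-346 + 23² - 477*23) = -56 - (-346 + 529 - 10971) = -56 - 1*(-10788) = -56 + 10788 = 10732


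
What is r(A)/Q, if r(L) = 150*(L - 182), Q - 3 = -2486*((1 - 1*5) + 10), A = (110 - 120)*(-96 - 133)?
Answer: -105400/4971 ≈ -21.203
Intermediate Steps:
A = 2290 (A = -10*(-229) = 2290)
Q = -14913 (Q = 3 - 2486*((1 - 1*5) + 10) = 3 - 2486*((1 - 5) + 10) = 3 - 2486*(-4 + 10) = 3 - 2486*6 = 3 - 14916 = -14913)
r(L) = -27300 + 150*L (r(L) = 150*(-182 + L) = -27300 + 150*L)
r(A)/Q = (-27300 + 150*2290)/(-14913) = (-27300 + 343500)*(-1/14913) = 316200*(-1/14913) = -105400/4971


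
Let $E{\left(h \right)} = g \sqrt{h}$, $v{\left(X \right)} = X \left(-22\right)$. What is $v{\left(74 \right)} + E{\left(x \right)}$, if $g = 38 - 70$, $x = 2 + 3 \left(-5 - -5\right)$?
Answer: $-1628 - 32 \sqrt{2} \approx -1673.3$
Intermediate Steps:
$v{\left(X \right)} = - 22 X$
$x = 2$ ($x = 2 + 3 \left(-5 + 5\right) = 2 + 3 \cdot 0 = 2 + 0 = 2$)
$g = -32$
$E{\left(h \right)} = - 32 \sqrt{h}$
$v{\left(74 \right)} + E{\left(x \right)} = \left(-22\right) 74 - 32 \sqrt{2} = -1628 - 32 \sqrt{2}$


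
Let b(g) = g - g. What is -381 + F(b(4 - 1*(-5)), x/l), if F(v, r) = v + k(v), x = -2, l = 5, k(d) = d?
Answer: -381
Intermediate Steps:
b(g) = 0
F(v, r) = 2*v (F(v, r) = v + v = 2*v)
-381 + F(b(4 - 1*(-5)), x/l) = -381 + 2*0 = -381 + 0 = -381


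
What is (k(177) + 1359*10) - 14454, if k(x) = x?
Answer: -687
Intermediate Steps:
(k(177) + 1359*10) - 14454 = (177 + 1359*10) - 14454 = (177 + 13590) - 14454 = 13767 - 14454 = -687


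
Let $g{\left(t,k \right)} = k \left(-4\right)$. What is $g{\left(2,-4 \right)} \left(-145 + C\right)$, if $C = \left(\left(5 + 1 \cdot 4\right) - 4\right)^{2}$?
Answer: $-1920$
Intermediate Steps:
$g{\left(t,k \right)} = - 4 k$
$C = 25$ ($C = \left(\left(5 + 4\right) - 4\right)^{2} = \left(9 - 4\right)^{2} = 5^{2} = 25$)
$g{\left(2,-4 \right)} \left(-145 + C\right) = \left(-4\right) \left(-4\right) \left(-145 + 25\right) = 16 \left(-120\right) = -1920$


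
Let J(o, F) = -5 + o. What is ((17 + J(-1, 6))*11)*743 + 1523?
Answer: 91426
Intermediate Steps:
((17 + J(-1, 6))*11)*743 + 1523 = ((17 + (-5 - 1))*11)*743 + 1523 = ((17 - 6)*11)*743 + 1523 = (11*11)*743 + 1523 = 121*743 + 1523 = 89903 + 1523 = 91426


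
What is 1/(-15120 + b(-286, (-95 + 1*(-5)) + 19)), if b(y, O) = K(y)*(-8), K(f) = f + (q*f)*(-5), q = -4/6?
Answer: -3/15616 ≈ -0.00019211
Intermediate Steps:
q = -⅔ (q = -4*⅙ = -⅔ ≈ -0.66667)
K(f) = 13*f/3 (K(f) = f - 2*f/3*(-5) = f + 10*f/3 = 13*f/3)
b(y, O) = -104*y/3 (b(y, O) = (13*y/3)*(-8) = -104*y/3)
1/(-15120 + b(-286, (-95 + 1*(-5)) + 19)) = 1/(-15120 - 104/3*(-286)) = 1/(-15120 + 29744/3) = 1/(-15616/3) = -3/15616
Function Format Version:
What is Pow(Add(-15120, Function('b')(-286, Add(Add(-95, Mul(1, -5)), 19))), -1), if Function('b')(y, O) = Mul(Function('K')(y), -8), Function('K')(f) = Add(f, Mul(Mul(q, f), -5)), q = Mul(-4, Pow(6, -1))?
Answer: Rational(-3, 15616) ≈ -0.00019211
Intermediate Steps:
q = Rational(-2, 3) (q = Mul(-4, Rational(1, 6)) = Rational(-2, 3) ≈ -0.66667)
Function('K')(f) = Mul(Rational(13, 3), f) (Function('K')(f) = Add(f, Mul(Mul(Rational(-2, 3), f), -5)) = Add(f, Mul(Rational(10, 3), f)) = Mul(Rational(13, 3), f))
Function('b')(y, O) = Mul(Rational(-104, 3), y) (Function('b')(y, O) = Mul(Mul(Rational(13, 3), y), -8) = Mul(Rational(-104, 3), y))
Pow(Add(-15120, Function('b')(-286, Add(Add(-95, Mul(1, -5)), 19))), -1) = Pow(Add(-15120, Mul(Rational(-104, 3), -286)), -1) = Pow(Add(-15120, Rational(29744, 3)), -1) = Pow(Rational(-15616, 3), -1) = Rational(-3, 15616)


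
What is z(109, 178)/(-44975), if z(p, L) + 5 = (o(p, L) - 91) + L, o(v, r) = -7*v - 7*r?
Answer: 1927/44975 ≈ 0.042846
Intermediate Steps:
o(v, r) = -7*r - 7*v
z(p, L) = -96 - 7*p - 6*L (z(p, L) = -5 + (((-7*L - 7*p) - 91) + L) = -5 + ((-91 - 7*L - 7*p) + L) = -5 + (-91 - 7*p - 6*L) = -96 - 7*p - 6*L)
z(109, 178)/(-44975) = (-96 - 7*109 - 6*178)/(-44975) = (-96 - 763 - 1068)*(-1/44975) = -1927*(-1/44975) = 1927/44975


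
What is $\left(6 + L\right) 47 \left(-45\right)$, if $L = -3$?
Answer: $-6345$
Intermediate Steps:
$\left(6 + L\right) 47 \left(-45\right) = \left(6 - 3\right) 47 \left(-45\right) = 3 \cdot 47 \left(-45\right) = 141 \left(-45\right) = -6345$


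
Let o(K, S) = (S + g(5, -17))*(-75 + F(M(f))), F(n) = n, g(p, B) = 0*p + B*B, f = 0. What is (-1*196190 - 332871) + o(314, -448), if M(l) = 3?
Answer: -517613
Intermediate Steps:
g(p, B) = B² (g(p, B) = 0 + B² = B²)
o(K, S) = -20808 - 72*S (o(K, S) = (S + (-17)²)*(-75 + 3) = (S + 289)*(-72) = (289 + S)*(-72) = -20808 - 72*S)
(-1*196190 - 332871) + o(314, -448) = (-1*196190 - 332871) + (-20808 - 72*(-448)) = (-196190 - 332871) + (-20808 + 32256) = -529061 + 11448 = -517613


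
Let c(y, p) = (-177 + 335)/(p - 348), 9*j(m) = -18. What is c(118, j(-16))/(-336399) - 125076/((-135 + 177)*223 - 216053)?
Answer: 7363218559973/12167627519775 ≈ 0.60515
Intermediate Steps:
j(m) = -2 (j(m) = (⅑)*(-18) = -2)
c(y, p) = 158/(-348 + p)
c(118, j(-16))/(-336399) - 125076/((-135 + 177)*223 - 216053) = (158/(-348 - 2))/(-336399) - 125076/((-135 + 177)*223 - 216053) = (158/(-350))*(-1/336399) - 125076/(42*223 - 216053) = (158*(-1/350))*(-1/336399) - 125076/(9366 - 216053) = -79/175*(-1/336399) - 125076/(-206687) = 79/58869825 - 125076*(-1/206687) = 79/58869825 + 125076/206687 = 7363218559973/12167627519775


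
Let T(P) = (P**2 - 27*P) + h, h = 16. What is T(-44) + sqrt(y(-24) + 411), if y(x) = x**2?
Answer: 3140 + sqrt(987) ≈ 3171.4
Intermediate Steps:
T(P) = 16 + P**2 - 27*P (T(P) = (P**2 - 27*P) + 16 = 16 + P**2 - 27*P)
T(-44) + sqrt(y(-24) + 411) = (16 + (-44)**2 - 27*(-44)) + sqrt((-24)**2 + 411) = (16 + 1936 + 1188) + sqrt(576 + 411) = 3140 + sqrt(987)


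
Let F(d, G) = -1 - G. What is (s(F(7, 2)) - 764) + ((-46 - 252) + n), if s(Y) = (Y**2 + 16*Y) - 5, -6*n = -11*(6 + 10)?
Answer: -3230/3 ≈ -1076.7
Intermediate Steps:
n = 88/3 (n = -(-11)*(6 + 10)/6 = -(-11)*16/6 = -1/6*(-176) = 88/3 ≈ 29.333)
s(Y) = -5 + Y**2 + 16*Y
(s(F(7, 2)) - 764) + ((-46 - 252) + n) = ((-5 + (-1 - 1*2)**2 + 16*(-1 - 1*2)) - 764) + ((-46 - 252) + 88/3) = ((-5 + (-1 - 2)**2 + 16*(-1 - 2)) - 764) + (-298 + 88/3) = ((-5 + (-3)**2 + 16*(-3)) - 764) - 806/3 = ((-5 + 9 - 48) - 764) - 806/3 = (-44 - 764) - 806/3 = -808 - 806/3 = -3230/3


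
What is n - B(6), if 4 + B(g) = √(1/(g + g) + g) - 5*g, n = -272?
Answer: -238 - √219/6 ≈ -240.47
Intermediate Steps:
B(g) = -4 + √(g + 1/(2*g)) - 5*g (B(g) = -4 + (√(1/(g + g) + g) - 5*g) = -4 + (√(1/(2*g) + g) - 5*g) = -4 + (√(g + 1/(2*g)) - 5*g) = -4 + √(g + 1/(2*g)) - 5*g)
n - B(6) = -272 - (-4 + √(2/6 + 4*6)/2 - 5*6) = -272 - (-4 + √(2*(⅙) + 24)/2 - 30) = -272 - (-4 + √(⅓ + 24)/2 - 30) = -272 - (-4 + √(73/3)/2 - 30) = -272 - (-4 + (√219/3)/2 - 30) = -272 - (-4 + √219/6 - 30) = -272 - (-34 + √219/6) = -272 + (34 - √219/6) = -238 - √219/6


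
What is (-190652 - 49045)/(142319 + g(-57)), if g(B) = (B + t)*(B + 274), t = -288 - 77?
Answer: -79899/16915 ≈ -4.7236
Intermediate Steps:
t = -365
g(B) = (-365 + B)*(274 + B) (g(B) = (B - 365)*(B + 274) = (-365 + B)*(274 + B))
(-190652 - 49045)/(142319 + g(-57)) = (-190652 - 49045)/(142319 + (-100010 + (-57)**2 - 91*(-57))) = -239697/(142319 + (-100010 + 3249 + 5187)) = -239697/(142319 - 91574) = -239697/50745 = -239697*1/50745 = -79899/16915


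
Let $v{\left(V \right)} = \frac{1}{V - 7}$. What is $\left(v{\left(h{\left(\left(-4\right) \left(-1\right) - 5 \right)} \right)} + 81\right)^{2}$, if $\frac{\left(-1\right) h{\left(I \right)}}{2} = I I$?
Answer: $\frac{529984}{81} \approx 6543.0$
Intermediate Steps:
$h{\left(I \right)} = - 2 I^{2}$ ($h{\left(I \right)} = - 2 I I = - 2 I^{2}$)
$v{\left(V \right)} = \frac{1}{-7 + V}$
$\left(v{\left(h{\left(\left(-4\right) \left(-1\right) - 5 \right)} \right)} + 81\right)^{2} = \left(\frac{1}{-7 - 2 \left(\left(-4\right) \left(-1\right) - 5\right)^{2}} + 81\right)^{2} = \left(\frac{1}{-7 - 2 \left(4 - 5\right)^{2}} + 81\right)^{2} = \left(\frac{1}{-7 - 2 \left(-1\right)^{2}} + 81\right)^{2} = \left(\frac{1}{-7 - 2} + 81\right)^{2} = \left(\frac{1}{-9} + 81\right)^{2} = \left(- \frac{1}{9} + 81\right)^{2} = \left(\frac{728}{9}\right)^{2} = \frac{529984}{81}$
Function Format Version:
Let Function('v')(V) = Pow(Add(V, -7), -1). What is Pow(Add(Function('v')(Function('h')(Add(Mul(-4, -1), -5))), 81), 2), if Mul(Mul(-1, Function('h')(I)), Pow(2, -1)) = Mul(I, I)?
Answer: Rational(529984, 81) ≈ 6543.0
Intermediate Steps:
Function('h')(I) = Mul(-2, Pow(I, 2)) (Function('h')(I) = Mul(-2, Mul(I, I)) = Mul(-2, Pow(I, 2)))
Function('v')(V) = Pow(Add(-7, V), -1)
Pow(Add(Function('v')(Function('h')(Add(Mul(-4, -1), -5))), 81), 2) = Pow(Add(Pow(Add(-7, Mul(-2, Pow(Add(Mul(-4, -1), -5), 2))), -1), 81), 2) = Pow(Add(Pow(Add(-7, Mul(-2, Pow(Add(4, -5), 2))), -1), 81), 2) = Pow(Add(Pow(Add(-7, Mul(-2, Pow(-1, 2))), -1), 81), 2) = Pow(Add(Pow(Add(-7, Mul(-2, 1)), -1), 81), 2) = Pow(Add(Pow(Add(-7, -2), -1), 81), 2) = Pow(Add(Pow(-9, -1), 81), 2) = Pow(Add(Rational(-1, 9), 81), 2) = Pow(Rational(728, 9), 2) = Rational(529984, 81)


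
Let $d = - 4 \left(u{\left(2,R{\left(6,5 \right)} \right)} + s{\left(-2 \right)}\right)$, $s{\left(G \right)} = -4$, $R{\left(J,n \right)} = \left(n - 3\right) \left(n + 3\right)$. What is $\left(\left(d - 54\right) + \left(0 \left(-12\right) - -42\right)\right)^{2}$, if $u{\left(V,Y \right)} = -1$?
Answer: $64$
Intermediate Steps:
$R{\left(J,n \right)} = \left(-3 + n\right) \left(3 + n\right)$
$d = 20$ ($d = - 4 \left(-1 - 4\right) = \left(-4\right) \left(-5\right) = 20$)
$\left(\left(d - 54\right) + \left(0 \left(-12\right) - -42\right)\right)^{2} = \left(\left(20 - 54\right) + \left(0 \left(-12\right) - -42\right)\right)^{2} = \left(\left(20 - 54\right) + \left(0 + 42\right)\right)^{2} = \left(-34 + 42\right)^{2} = 8^{2} = 64$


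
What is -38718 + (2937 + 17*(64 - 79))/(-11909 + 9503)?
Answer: -15526365/401 ≈ -38719.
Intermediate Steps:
-38718 + (2937 + 17*(64 - 79))/(-11909 + 9503) = -38718 + (2937 + 17*(-15))/(-2406) = -38718 + (2937 - 255)*(-1/2406) = -38718 + 2682*(-1/2406) = -38718 - 447/401 = -15526365/401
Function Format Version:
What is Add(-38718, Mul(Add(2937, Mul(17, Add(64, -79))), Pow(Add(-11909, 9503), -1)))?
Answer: Rational(-15526365, 401) ≈ -38719.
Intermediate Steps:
Add(-38718, Mul(Add(2937, Mul(17, Add(64, -79))), Pow(Add(-11909, 9503), -1))) = Add(-38718, Mul(Add(2937, Mul(17, -15)), Pow(-2406, -1))) = Add(-38718, Mul(Add(2937, -255), Rational(-1, 2406))) = Add(-38718, Mul(2682, Rational(-1, 2406))) = Add(-38718, Rational(-447, 401)) = Rational(-15526365, 401)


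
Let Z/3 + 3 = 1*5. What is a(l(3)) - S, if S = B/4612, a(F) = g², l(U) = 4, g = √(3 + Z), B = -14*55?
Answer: 21139/2306 ≈ 9.1670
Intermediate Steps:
B = -770
Z = 6 (Z = -9 + 3*(1*5) = -9 + 3*5 = -9 + 15 = 6)
g = 3 (g = √(3 + 6) = √9 = 3)
a(F) = 9 (a(F) = 3² = 9)
S = -385/2306 (S = -770/4612 = -770*1/4612 = -385/2306 ≈ -0.16696)
a(l(3)) - S = 9 - 1*(-385/2306) = 9 + 385/2306 = 21139/2306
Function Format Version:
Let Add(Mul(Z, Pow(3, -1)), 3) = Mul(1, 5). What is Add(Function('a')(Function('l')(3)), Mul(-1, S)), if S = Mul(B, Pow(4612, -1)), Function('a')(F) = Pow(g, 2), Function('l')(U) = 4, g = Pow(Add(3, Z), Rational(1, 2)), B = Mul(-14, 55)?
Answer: Rational(21139, 2306) ≈ 9.1670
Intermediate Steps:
B = -770
Z = 6 (Z = Add(-9, Mul(3, Mul(1, 5))) = Add(-9, Mul(3, 5)) = Add(-9, 15) = 6)
g = 3 (g = Pow(Add(3, 6), Rational(1, 2)) = Pow(9, Rational(1, 2)) = 3)
Function('a')(F) = 9 (Function('a')(F) = Pow(3, 2) = 9)
S = Rational(-385, 2306) (S = Mul(-770, Pow(4612, -1)) = Mul(-770, Rational(1, 4612)) = Rational(-385, 2306) ≈ -0.16696)
Add(Function('a')(Function('l')(3)), Mul(-1, S)) = Add(9, Mul(-1, Rational(-385, 2306))) = Add(9, Rational(385, 2306)) = Rational(21139, 2306)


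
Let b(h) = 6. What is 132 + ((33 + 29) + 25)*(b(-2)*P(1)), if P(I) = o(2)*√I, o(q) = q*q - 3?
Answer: 654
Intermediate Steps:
o(q) = -3 + q² (o(q) = q² - 3 = -3 + q²)
P(I) = √I (P(I) = (-3 + 2²)*√I = (-3 + 4)*√I = 1*√I = √I)
132 + ((33 + 29) + 25)*(b(-2)*P(1)) = 132 + ((33 + 29) + 25)*(6*√1) = 132 + (62 + 25)*(6*1) = 132 + 87*6 = 132 + 522 = 654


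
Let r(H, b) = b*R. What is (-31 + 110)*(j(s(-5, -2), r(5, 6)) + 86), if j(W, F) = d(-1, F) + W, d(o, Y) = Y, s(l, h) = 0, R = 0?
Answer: 6794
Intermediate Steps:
r(H, b) = 0 (r(H, b) = b*0 = 0)
j(W, F) = F + W
(-31 + 110)*(j(s(-5, -2), r(5, 6)) + 86) = (-31 + 110)*((0 + 0) + 86) = 79*(0 + 86) = 79*86 = 6794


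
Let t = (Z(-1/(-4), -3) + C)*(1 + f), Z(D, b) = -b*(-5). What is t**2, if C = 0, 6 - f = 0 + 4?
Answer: 2025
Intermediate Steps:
f = 2 (f = 6 - (0 + 4) = 6 - 1*4 = 6 - 4 = 2)
Z(D, b) = 5*b
t = -45 (t = (5*(-3) + 0)*(1 + 2) = (-15 + 0)*3 = -15*3 = -45)
t**2 = (-45)**2 = 2025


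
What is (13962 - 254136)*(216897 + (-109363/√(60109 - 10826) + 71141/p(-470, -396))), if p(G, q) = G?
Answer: -12233316609063/235 + 26266149162*√49283/49283 ≈ -5.1938e+10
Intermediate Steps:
(13962 - 254136)*(216897 + (-109363/√(60109 - 10826) + 71141/p(-470, -396))) = (13962 - 254136)*(216897 + (-109363/√(60109 - 10826) + 71141/(-470))) = -240174*(216897 + (-109363*√49283/49283 + 71141*(-1/470))) = -240174*(216897 + (-109363*√49283/49283 - 71141/470)) = -240174*(216897 + (-71141/470 - 109363*√49283/49283)) = -240174*(101870449/470 - 109363*√49283/49283) = -12233316609063/235 + 26266149162*√49283/49283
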